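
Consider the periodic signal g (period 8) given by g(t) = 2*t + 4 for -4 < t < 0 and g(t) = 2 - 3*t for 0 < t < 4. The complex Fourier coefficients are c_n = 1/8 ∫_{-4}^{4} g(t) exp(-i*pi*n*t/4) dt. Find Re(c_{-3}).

20/(9*pi**2)

Since g is real-valued, Re(c_{-3}) = 1/8 ∫_{-4}^{4} g(t) cos(-3*pi*t/4) dt = a_{3}/2.
Split the integral at the breakpoints.
Integrating by parts (boundary term plus one more integral), an antiderivative of (2*t + 4) cos(-3*pi*t/4) is 8*t*sin(3*pi*t/4)/(3*pi) + 16*sin(3*pi*t/4)/(3*pi) + 32*cos(3*pi*t/4)/(9*pi**2); evaluating from -4 to 0: ∫_{-4}^{0} (2*t + 4) cos(-3*pi*t/4) dt = (32/(9*pi**2)) - (-32/(9*pi**2)) = 64/(9*pi**2).
Integrating by parts (boundary term plus one more integral), an antiderivative of (2 - 3*t) cos(-3*pi*t/4) is -4*t*sin(3*pi*t/4)/pi + 8*sin(3*pi*t/4)/(3*pi) - 16*cos(3*pi*t/4)/(3*pi**2); evaluating from 0 to 4: ∫_{0}^{4} (2 - 3*t) cos(-3*pi*t/4) dt = (16/(3*pi**2)) - (-16/(3*pi**2)) = 32/(3*pi**2).
So ∫_{-4}^{4} g(t) cos(-3*pi*t/4) dt = 160/(9*pi**2).
Hence Re(c_{-3}) = (1/8)·(160/(9*pi**2)) = 20/(9*pi**2).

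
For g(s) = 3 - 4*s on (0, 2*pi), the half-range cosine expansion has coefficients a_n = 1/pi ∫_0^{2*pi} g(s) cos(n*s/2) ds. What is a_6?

a_6 = 1/pi ∫_0^{2*pi} (3 - 4*s) cos(3*s) ds.
Integrating by parts (boundary term plus one more integral), an antiderivative of (3 - 4*s) cos(3*s) is -4*s*sin(3*s)/3 + sin(3*s) - 4*cos(3*s)/9; evaluating from 0 to 2*pi: ∫_{0}^{2*pi} (3 - 4*s) cos(3*s) ds = (-4/9) - (-4/9) = 0.
Hence a_6 = (1/pi)·(0) = 0.

0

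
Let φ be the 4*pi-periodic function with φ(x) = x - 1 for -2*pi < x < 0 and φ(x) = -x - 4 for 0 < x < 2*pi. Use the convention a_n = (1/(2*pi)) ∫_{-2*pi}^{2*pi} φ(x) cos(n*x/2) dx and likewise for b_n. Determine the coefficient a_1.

a_1 = (1/(2*pi)) ∫_{-2*pi}^{2*pi} φ(x) cos(x/2) dx.
Split the integral at the breakpoints.
Integrating by parts (boundary term plus one more integral), an antiderivative of (x - 1) cos(x/2) is 2*x*sin(x/2) - 2*sin(x/2) + 4*cos(x/2); evaluating from -2*pi to 0: ∫_{-2*pi}^{0} (x - 1) cos(x/2) dx = (4) - (-4) = 8.
Integrating by parts (boundary term plus one more integral), an antiderivative of (-x - 4) cos(x/2) is -2*x*sin(x/2) - 8*sin(x/2) - 4*cos(x/2); evaluating from 0 to 2*pi: ∫_{0}^{2*pi} (-x - 4) cos(x/2) dx = (4) - (-4) = 8.
Summing the pieces and multiplying by (1/(2*pi)) gives a_1 = 8/pi.

8/pi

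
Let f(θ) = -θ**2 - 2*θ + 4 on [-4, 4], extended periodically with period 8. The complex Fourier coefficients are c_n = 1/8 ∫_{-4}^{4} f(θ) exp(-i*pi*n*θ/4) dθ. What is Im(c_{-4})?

Since f is real-valued, Im(c_{-4}) = -1/8 ∫_{-4}^{4} f(θ) sin(-pi*θ) dθ = b_{4}/2.
Integrating by parts twice (tabular method), an antiderivative of (-θ**2 - 2*θ + 4) sin(-pi*θ) is -θ**2*cos(pi*θ)/pi + 2*θ*sin(pi*θ)/pi**2 - 2*θ*cos(pi*θ)/pi + 2*sin(pi*θ)/pi**2 + 2*cos(pi*θ)/pi**3 + 4*cos(pi*θ)/pi; evaluating from -4 to 4: ∫_{-4}^{4} (-θ**2 - 2*θ + 4) sin(-pi*θ) dθ = (-20/pi + 2/pi**3) - (-4/pi + 2/pi**3) = -16/pi.
Hence Im(c_{-4}) = (-1/8)·(-16/pi) = 2/pi.

2/pi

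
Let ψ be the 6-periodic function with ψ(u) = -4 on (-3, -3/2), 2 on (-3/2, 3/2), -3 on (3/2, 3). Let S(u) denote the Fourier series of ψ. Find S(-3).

u = -3 differs from u = 3 by -1 full period(s), and the series is 6-periodic.
At u = 3 the one-sided limits are ψ(3^-) = -3 and ψ(3^+) = -4.
By Dirichlet's theorem the series converges to their average, [(-3) + (-4)]/2 = -7/2.

-7/2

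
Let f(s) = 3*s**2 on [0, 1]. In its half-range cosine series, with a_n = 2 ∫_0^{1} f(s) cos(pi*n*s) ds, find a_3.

-4/(3*pi**2)

a_3 = 2 ∫_0^{1} (3*s**2) cos(3*pi*s) ds.
Integrating by parts twice (tabular method), an antiderivative of (3*s**2) cos(3*pi*s) is s**2*sin(3*pi*s)/pi + 2*s*cos(3*pi*s)/(3*pi**2) - 2*sin(3*pi*s)/(9*pi**3); evaluating from 0 to 1: ∫_{0}^{1} (3*s**2) cos(3*pi*s) ds = (-2/(3*pi**2)) - (0) = -2/(3*pi**2).
Hence a_3 = 2·(-2/(3*pi**2)) = -4/(3*pi**2).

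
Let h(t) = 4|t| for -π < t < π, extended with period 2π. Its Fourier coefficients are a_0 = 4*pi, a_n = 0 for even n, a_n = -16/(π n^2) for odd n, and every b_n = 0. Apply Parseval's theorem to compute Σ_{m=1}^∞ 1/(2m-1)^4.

Parseval: a_0^2/2 + Σ a_n^2 = (1/π) ∫_{-π}^{π} h(t)^2 dt = 32*pi**2/3.
Subtract a_0^2/2 = 8*pi**2: Σ a_n^2 = 8*pi**2/3.
Only odd n contribute, with a_n^2 = 256/(π^2 n^4), so Σ_{m≥1} 1/(2m-1)^4 = π^2·(8*pi**2/3)/256 = pi**4/96.

pi**4/96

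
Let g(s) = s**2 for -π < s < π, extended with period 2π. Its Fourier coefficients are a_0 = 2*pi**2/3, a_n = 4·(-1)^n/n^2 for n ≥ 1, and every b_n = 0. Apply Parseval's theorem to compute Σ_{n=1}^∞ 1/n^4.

Parseval: a_0^2/2 + Σ a_n^2 = (1/π) ∫_{-π}^{π} g(s)^2 ds = 2*pi**4/5.
Subtract a_0^2/2 = 2*pi**4/9: Σ a_n^2 = 8*pi**4/45.
Since a_n^2 = 16/n^4, Σ 1/n^4 = pi**4/90.

pi**4/90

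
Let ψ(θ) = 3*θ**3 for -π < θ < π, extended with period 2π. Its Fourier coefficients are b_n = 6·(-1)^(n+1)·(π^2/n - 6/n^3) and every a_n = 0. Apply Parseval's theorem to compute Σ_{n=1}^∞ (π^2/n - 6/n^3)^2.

Parseval: Σ b_n^2 = (1/π) ∫_{-π}^{π} ψ(θ)^2 dθ = 18*pi**6/7.
b_n^2 = 36·(π^2/n - 6/n^3)^2, so the sum equals (18*pi**6/7)/36 = pi**6/14.

pi**6/14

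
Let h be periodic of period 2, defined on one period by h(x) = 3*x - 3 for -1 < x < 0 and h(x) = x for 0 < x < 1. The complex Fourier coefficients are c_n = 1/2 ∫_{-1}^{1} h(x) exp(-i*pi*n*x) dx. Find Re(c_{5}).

2/(25*pi**2)

Since h is real-valued, Re(c_{5}) = 1/2 ∫_{-1}^{1} h(x) cos(5*pi*x) dx = a_{5}/2.
Split the integral at the breakpoints.
Integrating by parts (boundary term plus one more integral), an antiderivative of (3*x - 3) cos(5*pi*x) is 3*x*sin(5*pi*x)/(5*pi) - 3*sin(5*pi*x)/(5*pi) + 3*cos(5*pi*x)/(25*pi**2); evaluating from -1 to 0: ∫_{-1}^{0} (3*x - 3) cos(5*pi*x) dx = (3/(25*pi**2)) - (-3/(25*pi**2)) = 6/(25*pi**2).
Integrating by parts (boundary term plus one more integral), an antiderivative of (x) cos(5*pi*x) is x*sin(5*pi*x)/(5*pi) + cos(5*pi*x)/(25*pi**2); evaluating from 0 to 1: ∫_{0}^{1} (x) cos(5*pi*x) dx = (-1/(25*pi**2)) - (1/(25*pi**2)) = -2/(25*pi**2).
So ∫_{-1}^{1} h(x) cos(5*pi*x) dx = 4/(25*pi**2).
Hence Re(c_{5}) = (1/2)·(4/(25*pi**2)) = 2/(25*pi**2).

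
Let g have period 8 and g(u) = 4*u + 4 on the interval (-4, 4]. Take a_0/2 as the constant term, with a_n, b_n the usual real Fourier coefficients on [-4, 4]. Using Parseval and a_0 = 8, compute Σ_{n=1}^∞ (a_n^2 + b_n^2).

Parseval: a_0^2/2 + Σ_{n≥1} (a_n^2+b_n^2) = 1/4 ∫_{-4}^{4} g(u)^2 du = 608/3.
Subtract a_0^2/2 = 32: Σ (a_n^2+b_n^2) = 512/3.

512/3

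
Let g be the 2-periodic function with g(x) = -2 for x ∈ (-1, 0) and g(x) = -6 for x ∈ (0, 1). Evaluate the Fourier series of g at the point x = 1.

x = 1 differs from x = -1 by 1 full period(s), and the series is 2-periodic.
At x = -1 the one-sided limits are g(-1^-) = -6 and g(-1^+) = -2.
By Dirichlet's theorem the series converges to their average, [(-6) + (-2)]/2 = -4.

-4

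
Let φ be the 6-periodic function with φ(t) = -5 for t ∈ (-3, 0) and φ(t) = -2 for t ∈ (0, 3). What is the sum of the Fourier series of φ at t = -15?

-7/2

t = -15 differs from t = -3 by -2 full period(s), and the series is 6-periodic.
At t = -3 the one-sided limits are φ(-3^-) = -2 and φ(-3^+) = -5.
By Dirichlet's theorem the series converges to their average, [(-2) + (-5)]/2 = -7/2.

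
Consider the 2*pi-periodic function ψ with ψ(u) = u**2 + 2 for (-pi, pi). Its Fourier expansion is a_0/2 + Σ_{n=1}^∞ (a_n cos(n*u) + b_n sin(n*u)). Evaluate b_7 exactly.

0

b_7 = 1/pi ∫_{-pi}^{pi} ψ(u) sin(7*u) du.
ψ is even and sin(7*u) is odd, so the integrand is odd over a symmetric interval and the integral vanishes.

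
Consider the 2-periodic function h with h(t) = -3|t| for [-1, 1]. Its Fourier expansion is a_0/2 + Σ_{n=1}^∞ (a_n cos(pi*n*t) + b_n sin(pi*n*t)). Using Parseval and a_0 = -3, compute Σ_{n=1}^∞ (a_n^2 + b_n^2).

Parseval: a_0^2/2 + Σ_{n≥1} (a_n^2+b_n^2) = ∫_{-1}^{1} h(t)^2 dt = 6.
Subtract a_0^2/2 = 9/2: Σ (a_n^2+b_n^2) = 3/2.

3/2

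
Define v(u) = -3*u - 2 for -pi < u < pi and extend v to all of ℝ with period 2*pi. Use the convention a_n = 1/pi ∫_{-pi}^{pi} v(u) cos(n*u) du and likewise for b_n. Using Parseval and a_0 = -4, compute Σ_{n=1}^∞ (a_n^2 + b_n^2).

Parseval: a_0^2/2 + Σ_{n≥1} (a_n^2+b_n^2) = 1/pi ∫_{-pi}^{pi} v(u)^2 du = 8 + 6*pi**2.
Subtract a_0^2/2 = 8: Σ (a_n^2+b_n^2) = 6*pi**2.

6*pi**2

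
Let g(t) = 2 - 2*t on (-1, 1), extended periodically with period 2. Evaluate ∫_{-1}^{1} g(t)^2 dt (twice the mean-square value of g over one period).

32/3

∫_{-1}^{1} g(t)^2 dt = 32/3.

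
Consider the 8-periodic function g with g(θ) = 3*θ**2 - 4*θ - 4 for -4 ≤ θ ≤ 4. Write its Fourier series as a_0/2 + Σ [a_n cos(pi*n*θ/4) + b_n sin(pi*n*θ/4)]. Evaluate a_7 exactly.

-192/(49*pi**2)

a_7 = 1/4 ∫_{-4}^{4} g(θ) cos(7*pi*θ/4) dθ.
Integrating by parts twice (tabular method), an antiderivative of (3*θ**2 - 4*θ - 4) cos(7*pi*θ/4) is 12*θ**2*sin(7*pi*θ/4)/(7*pi) - 16*θ*sin(7*pi*θ/4)/(7*pi) + 96*θ*cos(7*pi*θ/4)/(49*pi**2) - 16*sin(7*pi*θ/4)/(7*pi) - 384*sin(7*pi*θ/4)/(343*pi**3) - 64*cos(7*pi*θ/4)/(49*pi**2); evaluating from -4 to 4: ∫_{-4}^{4} (3*θ**2 - 4*θ - 4) cos(7*pi*θ/4) dθ = (-320/(49*pi**2)) - (64/(7*pi**2)) = -768/(49*pi**2).
Hence a_7 = (1/4)·(-768/(49*pi**2)) = -192/(49*pi**2).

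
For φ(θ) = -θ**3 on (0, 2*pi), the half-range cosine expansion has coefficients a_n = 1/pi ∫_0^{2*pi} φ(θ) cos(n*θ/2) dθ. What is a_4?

-3*pi

a_4 = 1/pi ∫_0^{2*pi} (-θ**3) cos(2*θ) dθ.
Integrating by parts three times (tabular method), an antiderivative of (-θ**3) cos(2*θ) is -θ**3*sin(2*θ)/2 - 3*θ**2*cos(2*θ)/4 + 3*θ*sin(2*θ)/4 + 3*cos(2*θ)/8; evaluating from 0 to 2*pi: ∫_{0}^{2*pi} (-θ**3) cos(2*θ) dθ = (3/8 - 3*pi**2) - (3/8) = -3*pi**2.
Hence a_4 = (1/pi)·(-3*pi**2) = -3*pi.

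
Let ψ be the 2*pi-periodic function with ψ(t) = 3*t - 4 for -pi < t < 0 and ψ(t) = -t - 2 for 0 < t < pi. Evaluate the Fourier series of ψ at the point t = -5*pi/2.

-3*pi/2 - 4

t = -5*pi/2 differs from t = -pi/2 by -1 full period(s), and the series is 2*pi-periodic.
ψ is continuous at t = -pi/2 with value -3*pi/2 - 4, so the series converges to -3*pi/2 - 4 there.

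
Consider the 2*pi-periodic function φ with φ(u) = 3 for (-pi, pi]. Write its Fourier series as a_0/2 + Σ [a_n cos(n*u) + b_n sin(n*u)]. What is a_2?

a_2 = 1/pi ∫_{-pi}^{pi} φ(u) cos(2*u) du.
φ is even and cos(2*u) is even, so the integrand is even and a_2 = 2/pi ∫_0^{pi} φ(u) cos(2*u) du.
Directly, an antiderivative of (3) cos(2*u) is 3*sin(2*u)/2; evaluating from 0 to pi: ∫_{0}^{pi} (3) cos(2*u) du = (0) - (0) = 0.
Hence a_2 = (2/pi)·(0) = 0.

0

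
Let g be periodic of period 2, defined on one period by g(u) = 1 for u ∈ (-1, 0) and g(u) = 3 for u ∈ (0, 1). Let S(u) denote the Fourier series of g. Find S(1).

2

At u = 1 the one-sided limits are g(1^-) = 3 and g(1^+) = 1.
By Dirichlet's theorem the series converges to their average, [(3) + (1)]/2 = 2.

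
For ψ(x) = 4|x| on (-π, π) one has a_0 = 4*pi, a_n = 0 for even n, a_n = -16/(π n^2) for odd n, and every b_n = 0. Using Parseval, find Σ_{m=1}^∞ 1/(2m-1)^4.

Parseval: a_0^2/2 + Σ a_n^2 = (1/π) ∫_{-π}^{π} ψ(x)^2 dx = 32*pi**2/3.
Subtract a_0^2/2 = 8*pi**2: Σ a_n^2 = 8*pi**2/3.
Only odd n contribute, with a_n^2 = 256/(π^2 n^4), so Σ_{m≥1} 1/(2m-1)^4 = π^2·(8*pi**2/3)/256 = pi**4/96.

pi**4/96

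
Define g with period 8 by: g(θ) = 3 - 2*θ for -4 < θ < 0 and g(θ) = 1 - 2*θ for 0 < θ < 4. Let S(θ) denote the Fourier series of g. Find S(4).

At θ = 4 the one-sided limits are g(4^-) = -7 and g(4^+) = 11.
By Dirichlet's theorem the series converges to their average, [(-7) + (11)]/2 = 2.

2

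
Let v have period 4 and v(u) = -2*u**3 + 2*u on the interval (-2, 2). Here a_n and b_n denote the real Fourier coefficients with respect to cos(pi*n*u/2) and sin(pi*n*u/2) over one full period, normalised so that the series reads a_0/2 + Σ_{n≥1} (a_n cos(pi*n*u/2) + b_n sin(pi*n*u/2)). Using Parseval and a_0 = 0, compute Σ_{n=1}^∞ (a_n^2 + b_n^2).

Parseval: a_0^2/2 + Σ_{n≥1} (a_n^2+b_n^2) = 1/2 ∫_{-2}^{2} v(u)^2 du = 3424/105.
Subtract a_0^2/2 = 0: Σ (a_n^2+b_n^2) = 3424/105.

3424/105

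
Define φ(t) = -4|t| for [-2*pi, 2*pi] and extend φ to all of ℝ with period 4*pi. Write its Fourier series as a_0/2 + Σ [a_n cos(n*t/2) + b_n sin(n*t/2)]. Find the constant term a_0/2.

-4*pi

a_0 = (1/(2*pi)) ∫_{-2*pi}^{2*pi} φ(t) dt = (1/(2*pi)) · (-16*pi**2) = -8*pi.
So the constant term a_0/2 = -4*pi.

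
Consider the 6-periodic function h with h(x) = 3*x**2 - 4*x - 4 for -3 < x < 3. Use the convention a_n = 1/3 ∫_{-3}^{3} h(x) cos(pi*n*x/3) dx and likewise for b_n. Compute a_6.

3/pi**2

a_6 = 1/3 ∫_{-3}^{3} h(x) cos(2*pi*x) dx.
Integrating by parts twice (tabular method), an antiderivative of (3*x**2 - 4*x - 4) cos(2*pi*x) is 3*x**2*sin(2*pi*x)/(2*pi) - 2*x*sin(2*pi*x)/pi + 3*x*cos(2*pi*x)/(2*pi**2) - 2*sin(2*pi*x)/pi - 3*sin(2*pi*x)/(4*pi**3) - cos(2*pi*x)/pi**2; evaluating from -3 to 3: ∫_{-3}^{3} (3*x**2 - 4*x - 4) cos(2*pi*x) dx = (7/(2*pi**2)) - (-11/(2*pi**2)) = 9/pi**2.
Hence a_6 = (1/3)·(9/pi**2) = 3/pi**2.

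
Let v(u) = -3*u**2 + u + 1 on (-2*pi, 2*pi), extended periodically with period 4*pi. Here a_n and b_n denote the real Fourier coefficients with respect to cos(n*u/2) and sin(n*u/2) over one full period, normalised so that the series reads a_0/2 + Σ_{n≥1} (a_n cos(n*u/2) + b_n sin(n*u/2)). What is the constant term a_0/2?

a_0 = (1/(2*pi)) ∫_{-2*pi}^{2*pi} v(u) du = (1/(2*pi)) · (-16*pi**3 + 4*pi) = 2 - 8*pi**2.
So the constant term a_0/2 = 1 - 4*pi**2.

1 - 4*pi**2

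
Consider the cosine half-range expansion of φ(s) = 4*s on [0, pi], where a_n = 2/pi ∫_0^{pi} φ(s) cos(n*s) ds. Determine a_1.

-16/pi

a_1 = 2/pi ∫_0^{pi} (4*s) cos(s) ds.
Integrating by parts (boundary term plus one more integral), an antiderivative of (4*s) cos(s) is 4*s*sin(s) + 4*cos(s); evaluating from 0 to pi: ∫_{0}^{pi} (4*s) cos(s) ds = (-4) - (4) = -8.
Hence a_1 = (2/pi)·(-8) = -16/pi.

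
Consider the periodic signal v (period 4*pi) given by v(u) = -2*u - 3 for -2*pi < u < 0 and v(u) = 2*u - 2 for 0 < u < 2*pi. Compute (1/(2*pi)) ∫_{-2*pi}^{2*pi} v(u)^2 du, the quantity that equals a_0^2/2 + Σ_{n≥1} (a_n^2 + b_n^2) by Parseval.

-20*pi + 13 + 32*pi**2/3

(1/(2*pi)) ∫_{-2*pi}^{2*pi} v(u)^2 du = (1/(2*pi)) · (2*pi*(-60*pi + 39 + 32*pi**2)/3) = -20*pi + 13 + 32*pi**2/3.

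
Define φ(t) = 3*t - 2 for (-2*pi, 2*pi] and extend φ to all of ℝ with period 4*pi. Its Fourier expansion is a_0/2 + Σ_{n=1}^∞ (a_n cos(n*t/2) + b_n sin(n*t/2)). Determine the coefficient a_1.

a_1 = (1/(2*pi)) ∫_{-2*pi}^{2*pi} φ(t) cos(t/2) dt.
Integrating by parts (boundary term plus one more integral), an antiderivative of (3*t - 2) cos(t/2) is 6*t*sin(t/2) - 4*sin(t/2) + 12*cos(t/2); evaluating from -2*pi to 2*pi: ∫_{-2*pi}^{2*pi} (3*t - 2) cos(t/2) dt = (-12) - (-12) = 0.
Hence a_1 = (1/(2*pi))·(0) = 0.

0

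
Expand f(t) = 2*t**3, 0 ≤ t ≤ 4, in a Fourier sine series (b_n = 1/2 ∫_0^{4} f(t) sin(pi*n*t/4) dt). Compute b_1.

b_1 = 1/2 ∫_0^{4} (2*t**3) sin(pi*t/4) dt.
Integrating by parts three times (tabular method), an antiderivative of (2*t**3) sin(pi*t/4) is -8*t**3*cos(pi*t/4)/pi + 96*t**2*sin(pi*t/4)/pi**2 + 768*t*cos(pi*t/4)/pi**3 - 3072*sin(pi*t/4)/pi**4; evaluating from 0 to 4: ∫_{0}^{4} (2*t**3) sin(pi*t/4) dt = (-3072/pi**3 + 512/pi) - (0) = -3072/pi**3 + 512/pi.
Hence b_1 = (1/2)·(-3072/pi**3 + 512/pi) = -1536/pi**3 + 256/pi.

-1536/pi**3 + 256/pi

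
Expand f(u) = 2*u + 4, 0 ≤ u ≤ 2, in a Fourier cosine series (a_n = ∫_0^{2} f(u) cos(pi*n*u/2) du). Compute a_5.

a_5 = ∫_0^{2} (2*u + 4) cos(5*pi*u/2) du.
Integrating by parts (boundary term plus one more integral), an antiderivative of (2*u + 4) cos(5*pi*u/2) is 4*u*sin(5*pi*u/2)/(5*pi) + 8*sin(5*pi*u/2)/(5*pi) + 8*cos(5*pi*u/2)/(25*pi**2); evaluating from 0 to 2: ∫_{0}^{2} (2*u + 4) cos(5*pi*u/2) du = (-8/(25*pi**2)) - (8/(25*pi**2)) = -16/(25*pi**2).
Hence a_5 = -16/(25*pi**2).

-16/(25*pi**2)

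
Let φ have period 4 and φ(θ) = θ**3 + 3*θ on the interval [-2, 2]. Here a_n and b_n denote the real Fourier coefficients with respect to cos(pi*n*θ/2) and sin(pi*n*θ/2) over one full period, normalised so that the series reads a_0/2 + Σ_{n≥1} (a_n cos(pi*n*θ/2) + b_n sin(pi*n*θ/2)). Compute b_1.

b_1 = 1/2 ∫_{-2}^{2} φ(θ) sin(pi*θ/2) dθ.
φ is odd and sin(pi*θ/2) is odd, so the integrand is even and b_1 = ∫_0^{2} φ(θ) sin(pi*θ/2) dθ.
Integrating by parts three times (tabular method), an antiderivative of (θ**3 + 3*θ) sin(pi*θ/2) is -2*θ**3*cos(pi*θ/2)/pi + 12*θ**2*sin(pi*θ/2)/pi**2 - 6*θ*cos(pi*θ/2)/pi + 48*θ*cos(pi*θ/2)/pi**3 - 96*sin(pi*θ/2)/pi**4 + 12*sin(pi*θ/2)/pi**2; evaluating from 0 to 2: ∫_{0}^{2} (θ**3 + 3*θ) sin(pi*θ/2) dθ = (-96/pi**3 + 28/pi) - (0) = -96/pi**3 + 28/pi.
Hence b_1 = -96/pi**3 + 28/pi.

-96/pi**3 + 28/pi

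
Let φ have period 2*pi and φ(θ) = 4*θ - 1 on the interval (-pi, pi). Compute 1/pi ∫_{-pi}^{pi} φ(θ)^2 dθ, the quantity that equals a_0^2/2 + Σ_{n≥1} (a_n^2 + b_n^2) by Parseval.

2 + 32*pi**2/3

1/pi ∫_{-pi}^{pi} φ(θ)^2 dθ = 1/pi · (2*pi + 32*pi**3/3) = 2 + 32*pi**2/3.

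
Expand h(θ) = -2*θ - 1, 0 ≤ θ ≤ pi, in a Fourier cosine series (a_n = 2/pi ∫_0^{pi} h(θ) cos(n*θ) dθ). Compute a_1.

8/pi

a_1 = 2/pi ∫_0^{pi} (-2*θ - 1) cos(θ) dθ.
Integrating by parts (boundary term plus one more integral), an antiderivative of (-2*θ - 1) cos(θ) is -2*θ*sin(θ) - sin(θ) - 2*cos(θ); evaluating from 0 to pi: ∫_{0}^{pi} (-2*θ - 1) cos(θ) dθ = (2) - (-2) = 4.
Hence a_1 = (2/pi)·(4) = 8/pi.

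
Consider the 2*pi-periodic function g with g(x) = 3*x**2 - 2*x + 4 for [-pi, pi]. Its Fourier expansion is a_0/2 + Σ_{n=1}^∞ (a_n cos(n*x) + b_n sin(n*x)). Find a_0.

a_0 = 1/pi ∫_{-pi}^{pi} g(x) dx = 1/pi · (2*pi*(4 + pi**2)) = 8 + 2*pi**2.

8 + 2*pi**2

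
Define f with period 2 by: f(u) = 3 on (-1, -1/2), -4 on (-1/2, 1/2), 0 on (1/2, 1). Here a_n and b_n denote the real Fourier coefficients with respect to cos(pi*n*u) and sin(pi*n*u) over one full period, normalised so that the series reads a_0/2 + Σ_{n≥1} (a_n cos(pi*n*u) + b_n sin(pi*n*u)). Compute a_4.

0

a_4 = ∫_{-1}^{1} f(u) cos(4*pi*u) du.
Split the integral at the breakpoints.
Directly, an antiderivative of (3) cos(4*pi*u) is 3*sin(4*pi*u)/(4*pi); evaluating from -1 to -1/2: ∫_{-1}^{-1/2} (3) cos(4*pi*u) du = (0) - (0) = 0.
Directly, an antiderivative of (-4) cos(4*pi*u) is -sin(4*pi*u)/pi; evaluating from -1/2 to 1/2: ∫_{-1/2}^{1/2} (-4) cos(4*pi*u) du = (0) - (0) = 0.
∫_{1/2}^{1} (0) cos(4*pi*u) du = 0.
Summing the pieces gives a_4 = 0.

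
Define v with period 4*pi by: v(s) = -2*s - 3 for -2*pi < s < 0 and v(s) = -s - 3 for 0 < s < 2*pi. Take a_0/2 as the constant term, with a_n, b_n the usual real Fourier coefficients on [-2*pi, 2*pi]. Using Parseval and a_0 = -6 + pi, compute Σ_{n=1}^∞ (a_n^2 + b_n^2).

Parseval: a_0^2/2 + Σ_{n≥1} (a_n^2+b_n^2) = (1/(2*pi)) ∫_{-2*pi}^{2*pi} v(s)^2 ds = -6*pi + 18 + 20*pi**2/3.
Subtract a_0^2/2 = (6 - pi)**2/2: Σ (a_n^2+b_n^2) = 37*pi**2/6.

37*pi**2/6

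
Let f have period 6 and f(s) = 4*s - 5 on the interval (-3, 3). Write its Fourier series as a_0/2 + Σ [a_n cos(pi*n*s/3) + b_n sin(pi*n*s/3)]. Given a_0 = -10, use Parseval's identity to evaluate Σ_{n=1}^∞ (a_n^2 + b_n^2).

Parseval: a_0^2/2 + Σ_{n≥1} (a_n^2+b_n^2) = 1/3 ∫_{-3}^{3} f(s)^2 ds = 146.
Subtract a_0^2/2 = 50: Σ (a_n^2+b_n^2) = 96.

96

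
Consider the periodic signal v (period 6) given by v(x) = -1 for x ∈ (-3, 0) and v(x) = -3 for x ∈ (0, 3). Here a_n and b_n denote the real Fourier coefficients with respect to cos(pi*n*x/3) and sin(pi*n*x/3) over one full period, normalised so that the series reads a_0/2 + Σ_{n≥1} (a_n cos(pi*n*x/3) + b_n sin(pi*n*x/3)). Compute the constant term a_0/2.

a_0 = 1/3 ∫_{-3}^{3} v(x) dx = 1/3 · (-12) = -4.
So the constant term a_0/2 = -2.

-2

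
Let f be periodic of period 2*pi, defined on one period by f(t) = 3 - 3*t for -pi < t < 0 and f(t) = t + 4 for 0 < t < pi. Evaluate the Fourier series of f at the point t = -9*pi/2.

t = -9*pi/2 differs from t = -pi/2 by -2 full period(s), and the series is 2*pi-periodic.
f is continuous at t = -pi/2 with value 3 + 3*pi/2, so the series converges to 3 + 3*pi/2 there.

3 + 3*pi/2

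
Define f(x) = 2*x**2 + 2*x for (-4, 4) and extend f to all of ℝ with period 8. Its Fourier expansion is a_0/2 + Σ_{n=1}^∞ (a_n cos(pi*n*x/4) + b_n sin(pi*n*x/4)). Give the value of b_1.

16/pi

b_1 = 1/4 ∫_{-4}^{4} f(x) sin(pi*x/4) dx.
Integrating by parts twice (tabular method), an antiderivative of (2*x**2 + 2*x) sin(pi*x/4) is -8*x**2*cos(pi*x/4)/pi + 64*x*sin(pi*x/4)/pi**2 - 8*x*cos(pi*x/4)/pi + 32*sin(pi*x/4)/pi**2 + 256*cos(pi*x/4)/pi**3; evaluating from -4 to 4: ∫_{-4}^{4} (2*x**2 + 2*x) sin(pi*x/4) dx = (-256/pi**3 + 160/pi) - (-256/pi**3 + 96/pi) = 64/pi.
Hence b_1 = (1/4)·(64/pi) = 16/pi.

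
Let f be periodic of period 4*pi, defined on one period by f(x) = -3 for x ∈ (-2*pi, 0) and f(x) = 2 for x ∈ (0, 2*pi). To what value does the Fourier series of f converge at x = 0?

At x = 0 the one-sided limits are f(0^-) = -3 and f(0^+) = 2.
By Dirichlet's theorem the series converges to their average, [(-3) + (2)]/2 = -1/2.

-1/2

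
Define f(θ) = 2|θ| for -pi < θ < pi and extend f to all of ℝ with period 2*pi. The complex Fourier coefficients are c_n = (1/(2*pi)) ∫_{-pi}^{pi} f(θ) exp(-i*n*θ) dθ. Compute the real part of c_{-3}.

Since f is real-valued, Re(c_{-3}) = (1/(2*pi)) ∫_{-pi}^{pi} f(θ) cos(-3*θ) dθ = a_{3}/2.
f is even and cos(-3*θ) is even, so the integrand is even: ∫_{-pi}^{pi} f(θ) cos(-3*θ) dθ = 2∫_0^{pi} f(θ) cos(-3*θ) dθ.
Integrating by parts (boundary term plus one more integral), an antiderivative of (2*θ) cos(-3*θ) is 2*θ*sin(3*θ)/3 + 2*cos(3*θ)/9; evaluating from 0 to pi: ∫_{0}^{pi} (2*θ) cos(-3*θ) dθ = (-2/9) - (2/9) = -4/9.
So ∫_{-pi}^{pi} f(θ) cos(-3*θ) dθ = -8/9.
Hence Re(c_{-3}) = (1/(2*pi))·(-8/9) = -4/(9*pi).

-4/(9*pi)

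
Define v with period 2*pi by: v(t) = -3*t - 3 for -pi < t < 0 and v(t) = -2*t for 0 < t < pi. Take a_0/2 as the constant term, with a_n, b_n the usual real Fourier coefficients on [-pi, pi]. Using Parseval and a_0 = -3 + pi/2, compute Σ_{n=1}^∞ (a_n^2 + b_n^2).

-15*pi/2 + 9/2 + 101*pi**2/24

Parseval: a_0^2/2 + Σ_{n≥1} (a_n^2+b_n^2) = 1/pi ∫_{-pi}^{pi} v(t)^2 dt = -9*pi + 9 + 13*pi**2/3.
Subtract a_0^2/2 = (6 - pi)**2/8: Σ (a_n^2+b_n^2) = -15*pi/2 + 9/2 + 101*pi**2/24.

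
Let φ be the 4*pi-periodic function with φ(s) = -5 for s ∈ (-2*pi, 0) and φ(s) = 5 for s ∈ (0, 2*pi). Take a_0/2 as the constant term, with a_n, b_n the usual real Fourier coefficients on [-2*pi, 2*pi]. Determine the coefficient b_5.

b_5 = (1/(2*pi)) ∫_{-2*pi}^{2*pi} φ(s) sin(5*s/2) ds.
φ is odd and sin(5*s/2) is odd, so the integrand is even and b_5 = 1/pi ∫_0^{2*pi} φ(s) sin(5*s/2) ds.
Directly, an antiderivative of (5) sin(5*s/2) is -2*cos(5*s/2); evaluating from 0 to 2*pi: ∫_{0}^{2*pi} (5) sin(5*s/2) ds = (2) - (-2) = 4.
Hence b_5 = (1/pi)·(4) = 4/pi.

4/pi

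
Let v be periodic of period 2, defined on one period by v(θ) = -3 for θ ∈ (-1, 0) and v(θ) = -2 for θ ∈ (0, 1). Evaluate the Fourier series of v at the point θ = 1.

-5/2

θ = 1 differs from θ = -1 by 1 full period(s), and the series is 2-periodic.
At θ = -1 the one-sided limits are v(-1^-) = -2 and v(-1^+) = -3.
By Dirichlet's theorem the series converges to their average, [(-2) + (-3)]/2 = -5/2.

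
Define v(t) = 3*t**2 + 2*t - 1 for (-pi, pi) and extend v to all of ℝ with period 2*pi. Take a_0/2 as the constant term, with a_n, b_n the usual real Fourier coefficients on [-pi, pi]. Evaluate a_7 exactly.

-12/49

a_7 = 1/pi ∫_{-pi}^{pi} v(t) cos(7*t) dt.
Integrating by parts twice (tabular method), an antiderivative of (3*t**2 + 2*t - 1) cos(7*t) is 3*t**2*sin(7*t)/7 + 2*t*sin(7*t)/7 + 6*t*cos(7*t)/49 - 55*sin(7*t)/343 + 2*cos(7*t)/49; evaluating from -pi to pi: ∫_{-pi}^{pi} (3*t**2 + 2*t - 1) cos(7*t) dt = (-6*pi/49 - 2/49) - (-2/49 + 6*pi/49) = -12*pi/49.
Hence a_7 = (1/pi)·(-12*pi/49) = -12/49.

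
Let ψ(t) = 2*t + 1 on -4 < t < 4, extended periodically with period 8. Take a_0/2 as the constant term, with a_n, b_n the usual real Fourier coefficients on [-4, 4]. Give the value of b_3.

16/(3*pi)

b_3 = 1/4 ∫_{-4}^{4} ψ(t) sin(3*pi*t/4) dt.
Integrating by parts (boundary term plus one more integral), an antiderivative of (2*t + 1) sin(3*pi*t/4) is -8*t*cos(3*pi*t/4)/(3*pi) + 32*sin(3*pi*t/4)/(9*pi**2) - 4*cos(3*pi*t/4)/(3*pi); evaluating from -4 to 4: ∫_{-4}^{4} (2*t + 1) sin(3*pi*t/4) dt = (12/pi) - (-28/(3*pi)) = 64/(3*pi).
Hence b_3 = (1/4)·(64/(3*pi)) = 16/(3*pi).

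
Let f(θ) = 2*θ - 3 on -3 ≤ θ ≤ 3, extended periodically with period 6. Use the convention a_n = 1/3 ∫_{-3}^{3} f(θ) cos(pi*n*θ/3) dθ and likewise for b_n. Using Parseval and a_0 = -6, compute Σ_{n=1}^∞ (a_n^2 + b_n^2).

Parseval: a_0^2/2 + Σ_{n≥1} (a_n^2+b_n^2) = 1/3 ∫_{-3}^{3} f(θ)^2 dθ = 42.
Subtract a_0^2/2 = 18: Σ (a_n^2+b_n^2) = 24.

24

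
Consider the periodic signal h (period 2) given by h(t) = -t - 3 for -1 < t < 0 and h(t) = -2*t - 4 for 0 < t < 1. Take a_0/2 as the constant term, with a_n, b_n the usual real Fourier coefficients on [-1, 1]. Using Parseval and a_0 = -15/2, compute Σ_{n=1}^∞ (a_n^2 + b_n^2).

Parseval: a_0^2/2 + Σ_{n≥1} (a_n^2+b_n^2) = ∫_{-1}^{1} h(t)^2 dt = 95/3.
Subtract a_0^2/2 = 225/8: Σ (a_n^2+b_n^2) = 85/24.

85/24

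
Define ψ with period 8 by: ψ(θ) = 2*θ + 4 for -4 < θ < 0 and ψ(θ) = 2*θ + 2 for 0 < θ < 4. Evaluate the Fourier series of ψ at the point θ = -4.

At θ = -4 the one-sided limits are ψ(-4^-) = 10 and ψ(-4^+) = -4.
By Dirichlet's theorem the series converges to their average, [(10) + (-4)]/2 = 3.

3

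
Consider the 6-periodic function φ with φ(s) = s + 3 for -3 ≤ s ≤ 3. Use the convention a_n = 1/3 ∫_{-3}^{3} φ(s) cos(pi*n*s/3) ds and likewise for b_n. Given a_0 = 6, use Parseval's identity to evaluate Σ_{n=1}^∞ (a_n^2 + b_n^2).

Parseval: a_0^2/2 + Σ_{n≥1} (a_n^2+b_n^2) = 1/3 ∫_{-3}^{3} φ(s)^2 ds = 24.
Subtract a_0^2/2 = 18: Σ (a_n^2+b_n^2) = 6.

6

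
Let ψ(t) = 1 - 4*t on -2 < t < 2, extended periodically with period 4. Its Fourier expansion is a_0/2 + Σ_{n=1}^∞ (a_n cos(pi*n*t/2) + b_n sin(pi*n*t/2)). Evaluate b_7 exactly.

-16/(7*pi)

b_7 = 1/2 ∫_{-2}^{2} ψ(t) sin(7*pi*t/2) dt.
Integrating by parts (boundary term plus one more integral), an antiderivative of (1 - 4*t) sin(7*pi*t/2) is 8*t*cos(7*pi*t/2)/(7*pi) - 16*sin(7*pi*t/2)/(49*pi**2) - 2*cos(7*pi*t/2)/(7*pi); evaluating from -2 to 2: ∫_{-2}^{2} (1 - 4*t) sin(7*pi*t/2) dt = (-2/pi) - (18/(7*pi)) = -32/(7*pi).
Hence b_7 = (1/2)·(-32/(7*pi)) = -16/(7*pi).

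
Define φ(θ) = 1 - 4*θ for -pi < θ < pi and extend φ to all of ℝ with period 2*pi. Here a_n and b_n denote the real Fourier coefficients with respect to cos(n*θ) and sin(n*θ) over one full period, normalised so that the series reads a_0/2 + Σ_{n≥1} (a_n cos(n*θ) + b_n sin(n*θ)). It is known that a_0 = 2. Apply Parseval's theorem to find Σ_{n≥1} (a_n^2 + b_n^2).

32*pi**2/3

Parseval: a_0^2/2 + Σ_{n≥1} (a_n^2+b_n^2) = 1/pi ∫_{-pi}^{pi} φ(θ)^2 dθ = 2 + 32*pi**2/3.
Subtract a_0^2/2 = 2: Σ (a_n^2+b_n^2) = 32*pi**2/3.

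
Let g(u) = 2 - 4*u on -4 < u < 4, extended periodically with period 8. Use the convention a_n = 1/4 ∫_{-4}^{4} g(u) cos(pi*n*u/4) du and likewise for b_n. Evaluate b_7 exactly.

-32/(7*pi)

b_7 = 1/4 ∫_{-4}^{4} g(u) sin(7*pi*u/4) du.
Integrating by parts (boundary term plus one more integral), an antiderivative of (2 - 4*u) sin(7*pi*u/4) is 16*u*cos(7*pi*u/4)/(7*pi) - 64*sin(7*pi*u/4)/(49*pi**2) - 8*cos(7*pi*u/4)/(7*pi); evaluating from -4 to 4: ∫_{-4}^{4} (2 - 4*u) sin(7*pi*u/4) du = (-8/pi) - (72/(7*pi)) = -128/(7*pi).
Hence b_7 = (1/4)·(-128/(7*pi)) = -32/(7*pi).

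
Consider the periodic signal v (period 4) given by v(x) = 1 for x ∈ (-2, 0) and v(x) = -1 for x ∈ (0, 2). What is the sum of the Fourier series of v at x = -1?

1

v is continuous at x = -1 with value 1, so the series converges to 1 there.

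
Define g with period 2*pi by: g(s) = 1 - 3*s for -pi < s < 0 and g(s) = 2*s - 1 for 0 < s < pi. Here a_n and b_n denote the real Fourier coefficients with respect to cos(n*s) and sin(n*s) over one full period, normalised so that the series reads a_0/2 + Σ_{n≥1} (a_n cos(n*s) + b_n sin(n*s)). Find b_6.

1/6

b_6 = 1/pi ∫_{-pi}^{pi} g(s) sin(6*s) ds.
Split the integral at the breakpoints.
Integrating by parts (boundary term plus one more integral), an antiderivative of (1 - 3*s) sin(6*s) is s*cos(6*s)/2 - sin(6*s)/12 - cos(6*s)/6; evaluating from -pi to 0: ∫_{-pi}^{0} (1 - 3*s) sin(6*s) ds = (-1/6) - (-pi/2 - 1/6) = pi/2.
Integrating by parts (boundary term plus one more integral), an antiderivative of (2*s - 1) sin(6*s) is -s*cos(6*s)/3 + sin(6*s)/18 + cos(6*s)/6; evaluating from 0 to pi: ∫_{0}^{pi} (2*s - 1) sin(6*s) ds = (1/6 - pi/3) - (1/6) = -pi/3.
Summing the pieces and multiplying by (1/pi) gives b_6 = 1/6.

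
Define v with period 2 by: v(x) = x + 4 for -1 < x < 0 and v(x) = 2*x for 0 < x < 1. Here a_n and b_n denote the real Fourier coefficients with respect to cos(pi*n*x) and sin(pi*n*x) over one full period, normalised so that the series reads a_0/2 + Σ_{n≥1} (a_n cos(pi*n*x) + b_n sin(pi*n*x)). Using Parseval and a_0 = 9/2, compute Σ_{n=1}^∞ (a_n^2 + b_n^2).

85/24

Parseval: a_0^2/2 + Σ_{n≥1} (a_n^2+b_n^2) = ∫_{-1}^{1} v(x)^2 dx = 41/3.
Subtract a_0^2/2 = 81/8: Σ (a_n^2+b_n^2) = 85/24.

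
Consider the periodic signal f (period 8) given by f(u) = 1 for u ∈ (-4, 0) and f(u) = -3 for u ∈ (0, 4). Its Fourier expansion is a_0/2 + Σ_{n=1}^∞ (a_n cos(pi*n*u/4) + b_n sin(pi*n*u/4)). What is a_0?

a_0 = 1/4 ∫_{-4}^{4} f(u) du = 1/4 · (-8) = -2.

-2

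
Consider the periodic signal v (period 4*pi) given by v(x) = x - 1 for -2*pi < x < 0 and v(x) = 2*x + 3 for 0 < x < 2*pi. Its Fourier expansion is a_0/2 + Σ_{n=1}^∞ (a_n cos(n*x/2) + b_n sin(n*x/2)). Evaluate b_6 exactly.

b_6 = (1/(2*pi)) ∫_{-2*pi}^{2*pi} v(x) sin(3*x) dx.
Split the integral at the breakpoints.
Integrating by parts (boundary term plus one more integral), an antiderivative of (x - 1) sin(3*x) is -x*cos(3*x)/3 + sin(3*x)/9 + cos(3*x)/3; evaluating from -2*pi to 0: ∫_{-2*pi}^{0} (x - 1) sin(3*x) dx = (1/3) - (1/3 + 2*pi/3) = -2*pi/3.
Integrating by parts (boundary term plus one more integral), an antiderivative of (2*x + 3) sin(3*x) is -2*x*cos(3*x)/3 + 2*sin(3*x)/9 - cos(3*x); evaluating from 0 to 2*pi: ∫_{0}^{2*pi} (2*x + 3) sin(3*x) dx = (-4*pi/3 - 1) - (-1) = -4*pi/3.
Summing the pieces and multiplying by (1/(2*pi)) gives b_6 = -1.

-1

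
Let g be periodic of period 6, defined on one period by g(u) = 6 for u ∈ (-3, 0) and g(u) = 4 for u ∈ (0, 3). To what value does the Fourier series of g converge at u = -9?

5

u = -9 differs from u = 3 by -2 full period(s), and the series is 6-periodic.
At u = 3 the one-sided limits are g(3^-) = 4 and g(3^+) = 6.
By Dirichlet's theorem the series converges to their average, [(4) + (6)]/2 = 5.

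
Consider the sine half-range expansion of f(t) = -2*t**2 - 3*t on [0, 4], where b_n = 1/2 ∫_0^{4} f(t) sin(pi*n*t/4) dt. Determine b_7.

8*(32 - 539*pi**2)/(343*pi**3)

b_7 = 1/2 ∫_0^{4} (-2*t**2 - 3*t) sin(7*pi*t/4) dt.
Integrating by parts twice (tabular method), an antiderivative of (-2*t**2 - 3*t) sin(7*pi*t/4) is 8*t**2*cos(7*pi*t/4)/(7*pi) - 64*t*sin(7*pi*t/4)/(49*pi**2) + 12*t*cos(7*pi*t/4)/(7*pi) - 48*sin(7*pi*t/4)/(49*pi**2) - 256*cos(7*pi*t/4)/(343*pi**3); evaluating from 0 to 4: ∫_{0}^{4} (-2*t**2 - 3*t) sin(7*pi*t/4) dt = (16*(16 - 539*pi**2)/(343*pi**3)) - (-256/(343*pi**3)) = 16*(32 - 539*pi**2)/(343*pi**3).
Hence b_7 = (1/2)·(16*(32 - 539*pi**2)/(343*pi**3)) = 8*(32 - 539*pi**2)/(343*pi**3).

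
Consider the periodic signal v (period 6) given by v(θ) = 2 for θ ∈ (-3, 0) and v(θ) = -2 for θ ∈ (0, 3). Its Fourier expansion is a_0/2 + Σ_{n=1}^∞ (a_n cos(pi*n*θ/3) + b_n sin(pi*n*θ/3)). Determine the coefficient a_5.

a_5 = 1/3 ∫_{-3}^{3} v(θ) cos(5*pi*θ/3) dθ.
v is odd and cos(5*pi*θ/3) is even, so the integrand is odd over a symmetric interval and the integral vanishes.

0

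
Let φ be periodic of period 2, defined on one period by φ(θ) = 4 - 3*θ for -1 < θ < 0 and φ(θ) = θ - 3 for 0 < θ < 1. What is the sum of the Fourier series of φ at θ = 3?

θ = 3 differs from θ = 1 by 1 full period(s), and the series is 2-periodic.
At θ = 1 the one-sided limits are φ(1^-) = -2 and φ(1^+) = 7.
By Dirichlet's theorem the series converges to their average, [(-2) + (7)]/2 = 5/2.

5/2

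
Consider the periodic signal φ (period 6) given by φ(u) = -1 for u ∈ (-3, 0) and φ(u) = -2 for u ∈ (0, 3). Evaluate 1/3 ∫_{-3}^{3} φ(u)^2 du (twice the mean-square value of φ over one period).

5

1/3 ∫_{-3}^{3} φ(u)^2 du = 1/3 · (15) = 5.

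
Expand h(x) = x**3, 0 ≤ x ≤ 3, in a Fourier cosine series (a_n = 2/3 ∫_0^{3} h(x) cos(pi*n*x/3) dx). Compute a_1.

a_1 = 2/3 ∫_0^{3} (x**3) cos(pi*x/3) dx.
Integrating by parts three times (tabular method), an antiderivative of (x**3) cos(pi*x/3) is 3*x**3*sin(pi*x/3)/pi + 27*x**2*cos(pi*x/3)/pi**2 - 162*x*sin(pi*x/3)/pi**3 - 486*cos(pi*x/3)/pi**4; evaluating from 0 to 3: ∫_{0}^{3} (x**3) cos(pi*x/3) dx = (243*(2 - pi**2)/pi**4) - (-486/pi**4) = 243*(4 - pi**2)/pi**4.
Hence a_1 = (2/3)·(243*(4 - pi**2)/pi**4) = 162*(4 - pi**2)/pi**4.

162*(4 - pi**2)/pi**4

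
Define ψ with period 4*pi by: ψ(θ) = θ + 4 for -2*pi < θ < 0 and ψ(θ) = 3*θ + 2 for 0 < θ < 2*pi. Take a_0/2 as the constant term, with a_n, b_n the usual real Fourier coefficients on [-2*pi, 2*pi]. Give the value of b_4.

-2

b_4 = (1/(2*pi)) ∫_{-2*pi}^{2*pi} ψ(θ) sin(2*θ) dθ.
Split the integral at the breakpoints.
Integrating by parts (boundary term plus one more integral), an antiderivative of (θ + 4) sin(2*θ) is -θ*cos(2*θ)/2 + sin(2*θ)/4 - 2*cos(2*θ); evaluating from -2*pi to 0: ∫_{-2*pi}^{0} (θ + 4) sin(2*θ) dθ = (-2) - (-2 + pi) = -pi.
Integrating by parts (boundary term plus one more integral), an antiderivative of (3*θ + 2) sin(2*θ) is -3*θ*cos(2*θ)/2 + 3*sin(2*θ)/4 - cos(2*θ); evaluating from 0 to 2*pi: ∫_{0}^{2*pi} (3*θ + 2) sin(2*θ) dθ = (-3*pi - 1) - (-1) = -3*pi.
Summing the pieces and multiplying by (1/(2*pi)) gives b_4 = -2.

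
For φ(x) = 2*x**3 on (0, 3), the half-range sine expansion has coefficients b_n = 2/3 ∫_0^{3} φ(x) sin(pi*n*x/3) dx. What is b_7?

108*(-6 + 49*pi**2)/(343*pi**3)

b_7 = 2/3 ∫_0^{3} (2*x**3) sin(7*pi*x/3) dx.
Integrating by parts three times (tabular method), an antiderivative of (2*x**3) sin(7*pi*x/3) is -6*x**3*cos(7*pi*x/3)/(7*pi) + 54*x**2*sin(7*pi*x/3)/(49*pi**2) + 324*x*cos(7*pi*x/3)/(343*pi**3) - 972*sin(7*pi*x/3)/(2401*pi**4); evaluating from 0 to 3: ∫_{0}^{3} (2*x**3) sin(7*pi*x/3) dx = (162*(-6 + 49*pi**2)/(343*pi**3)) - (0) = 162*(-6 + 49*pi**2)/(343*pi**3).
Hence b_7 = (2/3)·(162*(-6 + 49*pi**2)/(343*pi**3)) = 108*(-6 + 49*pi**2)/(343*pi**3).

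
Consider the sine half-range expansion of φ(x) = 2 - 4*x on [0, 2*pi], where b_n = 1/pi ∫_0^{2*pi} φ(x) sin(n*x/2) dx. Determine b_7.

b_7 = 1/pi ∫_0^{2*pi} (2 - 4*x) sin(7*x/2) dx.
Integrating by parts (boundary term plus one more integral), an antiderivative of (2 - 4*x) sin(7*x/2) is 8*x*cos(7*x/2)/7 - 16*sin(7*x/2)/49 - 4*cos(7*x/2)/7; evaluating from 0 to 2*pi: ∫_{0}^{2*pi} (2 - 4*x) sin(7*x/2) dx = (4/7 - 16*pi/7) - (-4/7) = 8/7 - 16*pi/7.
Hence b_7 = (1/pi)·(8/7 - 16*pi/7) = 8*(1 - 2*pi)/(7*pi).

8*(1 - 2*pi)/(7*pi)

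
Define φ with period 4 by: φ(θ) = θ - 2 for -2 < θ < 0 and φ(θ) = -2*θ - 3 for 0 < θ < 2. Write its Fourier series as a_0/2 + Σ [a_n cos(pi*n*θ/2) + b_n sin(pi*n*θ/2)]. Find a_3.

4/(3*pi**2)

a_3 = 1/2 ∫_{-2}^{2} φ(θ) cos(3*pi*θ/2) dθ.
Split the integral at the breakpoints.
Integrating by parts (boundary term plus one more integral), an antiderivative of (θ - 2) cos(3*pi*θ/2) is 2*θ*sin(3*pi*θ/2)/(3*pi) - 4*sin(3*pi*θ/2)/(3*pi) + 4*cos(3*pi*θ/2)/(9*pi**2); evaluating from -2 to 0: ∫_{-2}^{0} (θ - 2) cos(3*pi*θ/2) dθ = (4/(9*pi**2)) - (-4/(9*pi**2)) = 8/(9*pi**2).
Integrating by parts (boundary term plus one more integral), an antiderivative of (-2*θ - 3) cos(3*pi*θ/2) is -4*θ*sin(3*pi*θ/2)/(3*pi) - 2*sin(3*pi*θ/2)/pi - 8*cos(3*pi*θ/2)/(9*pi**2); evaluating from 0 to 2: ∫_{0}^{2} (-2*θ - 3) cos(3*pi*θ/2) dθ = (8/(9*pi**2)) - (-8/(9*pi**2)) = 16/(9*pi**2).
Summing the pieces and multiplying by (1/2) gives a_3 = 4/(3*pi**2).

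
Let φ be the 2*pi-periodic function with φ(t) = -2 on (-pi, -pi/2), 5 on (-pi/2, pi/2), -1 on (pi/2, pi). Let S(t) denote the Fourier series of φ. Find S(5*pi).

t = 5*pi differs from t = pi by 2 full period(s), and the series is 2*pi-periodic.
At t = pi the one-sided limits are φ(pi^-) = -1 and φ(pi^+) = -2.
By Dirichlet's theorem the series converges to their average, [(-1) + (-2)]/2 = -3/2.

-3/2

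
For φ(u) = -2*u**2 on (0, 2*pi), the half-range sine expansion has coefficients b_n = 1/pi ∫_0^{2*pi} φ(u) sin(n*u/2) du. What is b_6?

8*pi/3

b_6 = 1/pi ∫_0^{2*pi} (-2*u**2) sin(3*u) du.
Integrating by parts twice (tabular method), an antiderivative of (-2*u**2) sin(3*u) is 2*u**2*cos(3*u)/3 - 4*u*sin(3*u)/9 - 4*cos(3*u)/27; evaluating from 0 to 2*pi: ∫_{0}^{2*pi} (-2*u**2) sin(3*u) du = (-4/27 + 8*pi**2/3) - (-4/27) = 8*pi**2/3.
Hence b_6 = (1/pi)·(8*pi**2/3) = 8*pi/3.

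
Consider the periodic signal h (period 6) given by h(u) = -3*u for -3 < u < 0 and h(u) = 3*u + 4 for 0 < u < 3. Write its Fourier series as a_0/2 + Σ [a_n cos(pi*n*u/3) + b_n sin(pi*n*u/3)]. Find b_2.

b_2 = 1/3 ∫_{-3}^{3} h(u) sin(2*pi*u/3) du.
Split the integral at the breakpoints.
Integrating by parts (boundary term plus one more integral), an antiderivative of (-3*u) sin(2*pi*u/3) is 9*u*cos(2*pi*u/3)/(2*pi) - 27*sin(2*pi*u/3)/(4*pi**2); evaluating from -3 to 0: ∫_{-3}^{0} (-3*u) sin(2*pi*u/3) du = (0) - (-27/(2*pi)) = 27/(2*pi).
Integrating by parts (boundary term plus one more integral), an antiderivative of (3*u + 4) sin(2*pi*u/3) is -9*u*cos(2*pi*u/3)/(2*pi) + 27*sin(2*pi*u/3)/(4*pi**2) - 6*cos(2*pi*u/3)/pi; evaluating from 0 to 3: ∫_{0}^{3} (3*u + 4) sin(2*pi*u/3) du = (-39/(2*pi)) - (-6/pi) = -27/(2*pi).
Summing the pieces and multiplying by (1/3) gives b_2 = 0.

0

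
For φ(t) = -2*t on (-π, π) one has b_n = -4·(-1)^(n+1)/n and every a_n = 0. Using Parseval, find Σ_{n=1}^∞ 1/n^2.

pi**2/6

Parseval: Σ b_n^2 = (1/π) ∫_{-π}^{π} φ(t)^2 dt = 8*pi**2/3.
Σ b_n^2 = Σ 16/n^2, so Σ 1/n^2 = (8*pi**2/3)/16 = pi**2/6.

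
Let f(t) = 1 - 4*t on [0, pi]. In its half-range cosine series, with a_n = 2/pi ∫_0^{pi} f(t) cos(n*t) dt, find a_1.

16/pi

a_1 = 2/pi ∫_0^{pi} (1 - 4*t) cos(t) dt.
Integrating by parts (boundary term plus one more integral), an antiderivative of (1 - 4*t) cos(t) is -4*t*sin(t) + sin(t) - 4*cos(t); evaluating from 0 to pi: ∫_{0}^{pi} (1 - 4*t) cos(t) dt = (4) - (-4) = 8.
Hence a_1 = (2/pi)·(8) = 16/pi.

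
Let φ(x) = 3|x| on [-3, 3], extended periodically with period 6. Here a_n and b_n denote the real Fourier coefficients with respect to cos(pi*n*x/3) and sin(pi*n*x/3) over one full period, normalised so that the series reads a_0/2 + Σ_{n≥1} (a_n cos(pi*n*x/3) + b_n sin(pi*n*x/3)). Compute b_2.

b_2 = 1/3 ∫_{-3}^{3} φ(x) sin(2*pi*x/3) dx.
φ is even and sin(2*pi*x/3) is odd, so the integrand is odd over a symmetric interval and the integral vanishes.

0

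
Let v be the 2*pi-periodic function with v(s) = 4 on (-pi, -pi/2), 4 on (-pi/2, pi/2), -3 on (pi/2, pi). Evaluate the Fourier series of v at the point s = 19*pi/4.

-3

s = 19*pi/4 differs from s = 3*pi/4 by 2 full period(s), and the series is 2*pi-periodic.
v is continuous at s = 3*pi/4 with value -3, so the series converges to -3 there.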